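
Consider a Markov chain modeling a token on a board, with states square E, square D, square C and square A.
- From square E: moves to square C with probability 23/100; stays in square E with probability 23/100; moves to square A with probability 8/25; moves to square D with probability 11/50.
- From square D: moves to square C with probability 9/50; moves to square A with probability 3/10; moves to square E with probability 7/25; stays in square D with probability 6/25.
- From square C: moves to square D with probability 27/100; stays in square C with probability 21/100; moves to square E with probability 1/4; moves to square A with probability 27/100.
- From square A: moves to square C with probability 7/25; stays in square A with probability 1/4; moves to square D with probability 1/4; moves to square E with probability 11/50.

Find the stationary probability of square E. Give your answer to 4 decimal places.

Let the stationary distribution be π with π = πP and π_1 + π_2 + π_3 + π_4 = 1.
π_1 = 0.23·π_1 + 0.28·π_2 + 0.25·π_3 + 0.22·π_4
π_2 = 0.22·π_1 + 0.24·π_2 + 0.27·π_3 + 0.25·π_4
π_3 = 0.23·π_1 + 0.18·π_2 + 0.21·π_3 + 0.28·π_4
Solving with the normalization constraint gives π = (0.2439, 0.2448, 0.2274, 0.2839).
So the stationary probability of square E is 0.2439.

0.2439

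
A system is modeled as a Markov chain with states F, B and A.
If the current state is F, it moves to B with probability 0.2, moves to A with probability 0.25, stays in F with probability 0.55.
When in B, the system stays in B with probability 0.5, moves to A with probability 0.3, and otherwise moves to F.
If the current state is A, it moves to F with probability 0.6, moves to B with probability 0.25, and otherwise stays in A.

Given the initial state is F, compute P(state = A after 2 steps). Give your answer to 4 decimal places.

Sum over the intermediate state after 1 step:
P = P(F→F)·P(F→A) + P(F→B)·P(B→A) + P(F→A)·P(A→A)
  = 0.55×0.25 + 0.2×0.3 + 0.25×0.15
  = 0.1375 + 0.0600 + 0.0375 = 0.2350

0.2350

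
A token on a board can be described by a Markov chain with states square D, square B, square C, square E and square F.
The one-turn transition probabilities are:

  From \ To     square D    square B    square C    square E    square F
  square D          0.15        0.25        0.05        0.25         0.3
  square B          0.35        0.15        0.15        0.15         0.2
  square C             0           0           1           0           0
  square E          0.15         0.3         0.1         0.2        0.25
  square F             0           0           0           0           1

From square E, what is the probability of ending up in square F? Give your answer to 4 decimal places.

0.7069

Let h(s) be the probability of absorption at square F starting from transient state s. Then h(square F) = 1 and h(square C) = 0. By first-step analysis:
h(square D) = 0.15·h(square D) + 0.25·h(square B) + 0.05·0 + 0.25·h(square E) + 0.3·1
h(square B) = 0.35·h(square D) + 0.15·h(square B) + 0.15·0 + 0.15·h(square E) + 0.2·1
h(square E) = 0.15·h(square D) + 0.3·h(square B) + 0.1·0 + 0.2·h(square E) + 0.25·1
Solving: h(square D) = 0.7586, h(square B) = 0.6724, h(square E) = 0.7069.
Starting from square E, the probability is 0.7069.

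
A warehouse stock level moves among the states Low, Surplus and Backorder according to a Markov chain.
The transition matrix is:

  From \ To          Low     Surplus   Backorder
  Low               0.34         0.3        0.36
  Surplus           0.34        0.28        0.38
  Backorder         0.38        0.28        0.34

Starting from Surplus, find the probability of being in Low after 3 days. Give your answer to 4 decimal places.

Propagate the distribution vector 3 days from Surplus.
After 0 days: (0.0000, 1.0000, 0.0000)
After 1 day: (0.3400, 0.2800, 0.3800)
After 2 days: (0.3552, 0.2868, 0.3580)
After 3 days: (0.3543, 0.2871, 0.3586)
P(in Low after 3 days) = 0.3543

0.3543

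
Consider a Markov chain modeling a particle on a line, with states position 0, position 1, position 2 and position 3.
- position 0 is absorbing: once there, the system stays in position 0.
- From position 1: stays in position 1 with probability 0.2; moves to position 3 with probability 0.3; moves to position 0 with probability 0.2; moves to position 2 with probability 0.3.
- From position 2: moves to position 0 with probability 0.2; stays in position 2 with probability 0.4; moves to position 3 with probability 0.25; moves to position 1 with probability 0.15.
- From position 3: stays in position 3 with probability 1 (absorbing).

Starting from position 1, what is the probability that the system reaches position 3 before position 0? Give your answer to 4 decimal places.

0.5862

Let h(s) be the probability of absorption at position 3 starting from transient state s. Then h(position 3) = 1 and h(position 0) = 0. By first-step analysis:
h(position 1) = 0.2·0 + 0.2·h(position 1) + 0.3·h(position 2) + 0.3·1
h(position 2) = 0.2·0 + 0.15·h(position 1) + 0.4·h(position 2) + 0.25·1
Solving: h(position 1) = 0.5862, h(position 2) = 0.5632.
Starting from position 1, the probability is 0.5862.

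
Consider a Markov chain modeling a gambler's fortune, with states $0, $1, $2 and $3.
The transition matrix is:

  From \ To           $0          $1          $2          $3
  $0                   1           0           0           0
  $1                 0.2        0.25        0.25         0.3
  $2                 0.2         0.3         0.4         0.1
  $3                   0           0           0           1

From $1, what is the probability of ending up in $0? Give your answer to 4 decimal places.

Let h(s) be the probability of absorption at $0 starting from transient state s. Then h($0) = 1 and h($3) = 0. By first-step analysis:
h($1) = 0.2·1 + 0.25·h($1) + 0.25·h($2) + 0.3·0
h($2) = 0.2·1 + 0.3·h($1) + 0.4·h($2) + 0.1·0
Solving: h($1) = 0.4533, h($2) = 0.5600.
Starting from $1, the probability is 0.4533.

0.4533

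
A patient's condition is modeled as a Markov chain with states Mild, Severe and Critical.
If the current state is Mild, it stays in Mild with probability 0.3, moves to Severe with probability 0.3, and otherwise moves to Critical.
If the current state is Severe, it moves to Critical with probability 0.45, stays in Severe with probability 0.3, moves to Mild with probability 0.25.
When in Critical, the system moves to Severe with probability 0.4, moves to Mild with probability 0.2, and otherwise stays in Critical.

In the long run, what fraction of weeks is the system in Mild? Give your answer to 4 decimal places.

Let the stationary distribution be π with π = πP and π_1 + π_2 + π_3 = 1.
π_1 = 0.3·π_1 + 0.25·π_2 + 0.2·π_3
π_2 = 0.3·π_1 + 0.3·π_2 + 0.4·π_3
Solving with the normalization constraint gives π = (0.2412, 0.3417, 0.4171).
So the stationary probability of Mild is 0.2412.

0.2412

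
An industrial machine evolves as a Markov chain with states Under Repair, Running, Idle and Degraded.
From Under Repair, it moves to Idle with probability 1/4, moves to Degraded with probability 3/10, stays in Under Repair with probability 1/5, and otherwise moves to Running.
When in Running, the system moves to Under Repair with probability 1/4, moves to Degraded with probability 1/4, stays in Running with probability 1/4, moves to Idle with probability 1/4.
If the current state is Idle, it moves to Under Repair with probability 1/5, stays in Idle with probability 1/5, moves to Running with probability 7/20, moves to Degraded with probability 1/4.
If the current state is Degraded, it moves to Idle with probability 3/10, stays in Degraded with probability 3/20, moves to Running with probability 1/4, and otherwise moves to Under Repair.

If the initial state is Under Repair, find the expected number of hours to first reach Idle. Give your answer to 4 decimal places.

Let t(s) be the expected number of hours to first reach Idle from state s, with t(Idle) = 0. Conditioning on the first hour:
t(Under Repair) = 1 + 0.2·t(Under Repair) + 0.25·t(Running) + 0.3·t(Degraded)
t(Running) = 1 + 0.25·t(Under Repair) + 0.25·t(Running) + 0.25·t(Degraded)
t(Degraded) = 1 + 0.3·t(Under Repair) + 0.25·t(Running) + 0.15·t(Degraded)
Solving: t(Under Repair) = 3.8095, t(Running) = 3.8178, t(Degraded) = 3.6439.
Expected hours from Under Repair to Idle: 3.8095.

3.8095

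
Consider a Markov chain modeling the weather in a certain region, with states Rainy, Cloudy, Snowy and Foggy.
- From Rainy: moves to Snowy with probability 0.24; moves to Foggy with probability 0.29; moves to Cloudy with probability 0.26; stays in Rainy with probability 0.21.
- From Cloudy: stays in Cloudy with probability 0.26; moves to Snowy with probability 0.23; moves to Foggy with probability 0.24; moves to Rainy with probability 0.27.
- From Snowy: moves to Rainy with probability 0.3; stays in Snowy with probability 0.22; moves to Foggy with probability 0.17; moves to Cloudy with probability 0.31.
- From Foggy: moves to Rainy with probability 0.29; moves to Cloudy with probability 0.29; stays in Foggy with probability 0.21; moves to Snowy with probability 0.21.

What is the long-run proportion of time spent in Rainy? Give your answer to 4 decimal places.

0.2655

Let the stationary distribution be π with π = πP and π_1 + π_2 + π_3 + π_4 = 1.
π_1 = 0.21·π_1 + 0.27·π_2 + 0.3·π_3 + 0.29·π_4
π_2 = 0.26·π_1 + 0.26·π_2 + 0.31·π_3 + 0.29·π_4
π_3 = 0.24·π_1 + 0.23·π_2 + 0.22·π_3 + 0.21·π_4
Solving with the normalization constraint gives π = (0.2655, 0.2782, 0.2258, 0.2306).
So the stationary probability of Rainy is 0.2655.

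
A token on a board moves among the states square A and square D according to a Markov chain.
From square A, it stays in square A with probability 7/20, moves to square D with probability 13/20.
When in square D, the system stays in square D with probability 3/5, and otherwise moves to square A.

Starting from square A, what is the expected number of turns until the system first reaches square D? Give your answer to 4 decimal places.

Let t(s) be the expected number of turns to first reach square D from state s, with t(square D) = 0. Conditioning on the first turn:
t(square A) = 1 + 0.35·t(square A)
Solving: t(square A) = 1.5385.
Expected turns from square A to square D: 1.5385.

1.5385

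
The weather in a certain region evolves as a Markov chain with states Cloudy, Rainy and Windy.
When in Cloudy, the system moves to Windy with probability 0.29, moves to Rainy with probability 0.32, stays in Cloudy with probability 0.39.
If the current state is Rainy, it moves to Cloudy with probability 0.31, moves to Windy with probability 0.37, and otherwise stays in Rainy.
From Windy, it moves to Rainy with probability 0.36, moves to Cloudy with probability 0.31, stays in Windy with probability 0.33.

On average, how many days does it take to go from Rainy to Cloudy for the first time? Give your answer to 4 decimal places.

3.2258

Let t(s) be the expected number of days to first reach Cloudy from state s, with t(Cloudy) = 0. Conditioning on the first day:
t(Rainy) = 1 + 0.32·t(Rainy) + 0.37·t(Windy)
t(Windy) = 1 + 0.36·t(Rainy) + 0.33·t(Windy)
Solving: t(Rainy) = 3.2258, t(Windy) = 3.2258.
Expected days from Rainy to Cloudy: 3.2258.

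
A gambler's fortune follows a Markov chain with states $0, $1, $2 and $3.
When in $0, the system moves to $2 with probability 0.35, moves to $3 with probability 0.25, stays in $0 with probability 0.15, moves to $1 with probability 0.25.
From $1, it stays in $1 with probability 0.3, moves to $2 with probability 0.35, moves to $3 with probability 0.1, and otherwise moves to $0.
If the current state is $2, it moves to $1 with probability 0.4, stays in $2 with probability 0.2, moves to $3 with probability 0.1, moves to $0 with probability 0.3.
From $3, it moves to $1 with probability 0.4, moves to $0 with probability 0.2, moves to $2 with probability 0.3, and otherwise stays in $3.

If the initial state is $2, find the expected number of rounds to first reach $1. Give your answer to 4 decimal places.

Let t(s) be the expected number of rounds to first reach $1 from state s, with t($1) = 0. Conditioning on the first round:
t($0) = 1 + 0.15·t($0) + 0.35·t($2) + 0.25·t($3)
t($2) = 1 + 0.3·t($0) + 0.2·t($2) + 0.1·t($3)
t($3) = 1 + 0.2·t($0) + 0.3·t($2) + 0.1·t($3)
Solving: t($0) = 3.1124, t($2) = 2.7574, t($3) = 2.7219.
Expected rounds from $2 to $1: 2.7574.

2.7574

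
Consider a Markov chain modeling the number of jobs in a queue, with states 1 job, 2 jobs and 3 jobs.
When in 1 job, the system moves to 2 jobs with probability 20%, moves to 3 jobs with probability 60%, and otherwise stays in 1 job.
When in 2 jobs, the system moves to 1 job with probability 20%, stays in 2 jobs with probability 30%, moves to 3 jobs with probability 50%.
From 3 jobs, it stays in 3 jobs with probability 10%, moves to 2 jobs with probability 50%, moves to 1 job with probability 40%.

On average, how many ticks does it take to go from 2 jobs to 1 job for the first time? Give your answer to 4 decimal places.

Let t(s) be the expected number of ticks to first reach 1 job from state s, with t(1 job) = 0. Conditioning on the first tick:
t(2 jobs) = 1 + 0.3·t(2 jobs) + 0.5·t(3 jobs)
t(3 jobs) = 1 + 0.5·t(2 jobs) + 0.1·t(3 jobs)
Solving: t(2 jobs) = 3.6842, t(3 jobs) = 3.1579.
Expected ticks from 2 jobs to 1 job: 3.6842.

3.6842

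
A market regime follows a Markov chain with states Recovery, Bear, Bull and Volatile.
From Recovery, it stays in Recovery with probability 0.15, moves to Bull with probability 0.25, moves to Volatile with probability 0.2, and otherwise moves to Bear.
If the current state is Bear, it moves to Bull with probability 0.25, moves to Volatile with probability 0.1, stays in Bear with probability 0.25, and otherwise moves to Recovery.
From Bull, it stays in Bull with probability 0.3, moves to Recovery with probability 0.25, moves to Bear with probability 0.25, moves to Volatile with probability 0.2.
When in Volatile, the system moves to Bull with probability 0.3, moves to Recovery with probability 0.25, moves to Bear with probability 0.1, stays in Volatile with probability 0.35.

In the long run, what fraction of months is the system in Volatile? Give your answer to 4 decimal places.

0.2049

Let the stationary distribution be π with π = πP and π_1 + π_2 + π_3 + π_4 = 1.
π_1 = 0.15·π_1 + 0.4·π_2 + 0.25·π_3 + 0.25·π_4
π_2 = 0.4·π_1 + 0.25·π_2 + 0.25·π_3 + 0.1·π_4
π_3 = 0.25·π_1 + 0.25·π_2 + 0.3·π_3 + 0.3·π_4
Solving with the normalization constraint gives π = (0.2625, 0.2587, 0.2739, 0.2049).
So the stationary probability of Volatile is 0.2049.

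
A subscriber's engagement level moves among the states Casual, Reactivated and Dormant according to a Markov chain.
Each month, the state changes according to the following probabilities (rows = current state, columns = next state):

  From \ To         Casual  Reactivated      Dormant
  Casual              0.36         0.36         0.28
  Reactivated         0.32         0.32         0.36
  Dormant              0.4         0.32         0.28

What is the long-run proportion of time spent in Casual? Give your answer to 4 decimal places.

Let the stationary distribution be π with π = πP and π_1 + π_2 + π_3 = 1.
π_1 = 0.36·π_1 + 0.32·π_2 + 0.4·π_3
π_2 = 0.36·π_1 + 0.32·π_2 + 0.32·π_3
Solving with the normalization constraint gives π = (0.3589, 0.3344, 0.3067).
So the stationary probability of Casual is 0.3589.

0.3589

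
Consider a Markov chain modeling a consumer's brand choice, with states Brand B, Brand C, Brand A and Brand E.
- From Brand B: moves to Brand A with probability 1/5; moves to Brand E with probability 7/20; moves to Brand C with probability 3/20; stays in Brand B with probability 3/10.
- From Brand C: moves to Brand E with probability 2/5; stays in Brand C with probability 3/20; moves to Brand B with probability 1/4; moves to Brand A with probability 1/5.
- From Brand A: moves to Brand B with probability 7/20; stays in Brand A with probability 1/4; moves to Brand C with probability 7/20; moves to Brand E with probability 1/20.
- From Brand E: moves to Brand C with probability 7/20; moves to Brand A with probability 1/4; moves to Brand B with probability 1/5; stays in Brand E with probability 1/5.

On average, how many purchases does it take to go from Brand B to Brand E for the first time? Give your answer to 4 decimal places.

3.3733

Let t(s) be the expected number of purchases to first reach Brand E from state s, with t(Brand E) = 0. Conditioning on the first purchase:
t(Brand B) = 1 + 0.3·t(Brand B) + 0.15·t(Brand C) + 0.2·t(Brand A)
t(Brand C) = 1 + 0.25·t(Brand B) + 0.15·t(Brand C) + 0.2·t(Brand A)
t(Brand A) = 1 + 0.35·t(Brand B) + 0.35·t(Brand C) + 0.25·t(Brand A)
Solving: t(Brand B) = 3.3733, t(Brand C) = 3.2046, t(Brand A) = 4.4030.
Expected purchases from Brand B to Brand E: 3.3733.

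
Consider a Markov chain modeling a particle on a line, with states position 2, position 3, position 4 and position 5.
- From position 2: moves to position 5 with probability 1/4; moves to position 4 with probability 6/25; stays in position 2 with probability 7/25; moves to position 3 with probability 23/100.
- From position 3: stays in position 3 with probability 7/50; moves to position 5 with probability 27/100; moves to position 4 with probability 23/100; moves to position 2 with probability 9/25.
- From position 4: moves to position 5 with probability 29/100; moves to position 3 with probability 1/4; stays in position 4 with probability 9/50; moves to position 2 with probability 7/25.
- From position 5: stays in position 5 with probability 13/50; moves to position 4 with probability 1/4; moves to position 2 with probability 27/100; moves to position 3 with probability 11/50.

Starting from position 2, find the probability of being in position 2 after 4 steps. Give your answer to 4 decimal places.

Propagate the distribution vector 4 steps from position 2.
After 0 steps: (1.0000, 0.0000, 0.0000, 0.0000)
After 1 step: (0.2800, 0.2300, 0.2400, 0.2500)
After 2 steps: (0.2959, 0.2116, 0.2258, 0.2667)
After 3 steps: (0.2943, 0.2128, 0.2270, 0.2659)
After 4 steps: (0.2944, 0.2127, 0.2269, 0.2660)
P(in position 2 after 4 steps) = 0.2944

0.2944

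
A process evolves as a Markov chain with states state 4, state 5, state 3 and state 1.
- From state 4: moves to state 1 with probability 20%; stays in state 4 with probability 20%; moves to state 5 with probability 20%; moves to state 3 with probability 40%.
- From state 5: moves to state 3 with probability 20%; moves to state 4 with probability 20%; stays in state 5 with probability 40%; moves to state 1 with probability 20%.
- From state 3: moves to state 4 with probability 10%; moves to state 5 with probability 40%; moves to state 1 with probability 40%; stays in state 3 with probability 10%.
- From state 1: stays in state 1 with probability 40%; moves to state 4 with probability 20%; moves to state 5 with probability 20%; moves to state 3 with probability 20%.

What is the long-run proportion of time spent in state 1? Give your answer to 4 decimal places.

Let the stationary distribution be π with π = πP and π_1 + π_2 + π_3 + π_4 = 1.
π_1 = 0.2·π_1 + 0.2·π_2 + 0.1·π_3 + 0.2·π_4
π_2 = 0.2·π_1 + 0.4·π_2 + 0.4·π_3 + 0.2·π_4
π_3 = 0.4·π_1 + 0.2·π_2 + 0.1·π_3 + 0.2·π_4
Solving with the normalization constraint gives π = (0.1786, 0.3036, 0.2143, 0.3036).
So the stationary probability of state 1 is 0.3036.

0.3036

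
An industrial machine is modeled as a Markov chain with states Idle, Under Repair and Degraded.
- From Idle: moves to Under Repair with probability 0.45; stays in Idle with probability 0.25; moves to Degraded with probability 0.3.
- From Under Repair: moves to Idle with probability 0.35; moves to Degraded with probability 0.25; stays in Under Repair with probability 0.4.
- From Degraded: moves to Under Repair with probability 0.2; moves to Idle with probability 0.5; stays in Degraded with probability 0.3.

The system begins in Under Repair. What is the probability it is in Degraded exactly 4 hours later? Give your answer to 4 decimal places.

0.2819

Propagate the distribution vector 4 hours from Under Repair.
After 0 hours: (0.0000, 1.0000, 0.0000)
After 1 hour: (0.3500, 0.4000, 0.2500)
After 2 hours: (0.3525, 0.3675, 0.2800)
After 3 hours: (0.3568, 0.3616, 0.2816)
After 4 hours: (0.3566, 0.3615, 0.2819)
P(in Degraded after 4 hours) = 0.2819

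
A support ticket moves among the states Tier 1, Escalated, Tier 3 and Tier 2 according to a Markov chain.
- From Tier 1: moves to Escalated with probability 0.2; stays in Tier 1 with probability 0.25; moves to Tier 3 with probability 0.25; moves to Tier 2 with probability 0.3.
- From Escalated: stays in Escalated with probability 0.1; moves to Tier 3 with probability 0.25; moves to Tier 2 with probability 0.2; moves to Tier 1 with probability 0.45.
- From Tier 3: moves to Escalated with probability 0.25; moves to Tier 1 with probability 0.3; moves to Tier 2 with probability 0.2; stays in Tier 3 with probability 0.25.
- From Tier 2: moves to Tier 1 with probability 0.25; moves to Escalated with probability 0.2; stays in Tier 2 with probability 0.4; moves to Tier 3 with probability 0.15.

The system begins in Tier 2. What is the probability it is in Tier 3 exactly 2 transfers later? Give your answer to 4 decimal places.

Propagate the distribution vector 2 transfers from Tier 2.
After 0 transfers: (0.0000, 0.0000, 0.0000, 1.0000)
After 1 transfer: (0.2500, 0.2000, 0.1500, 0.4000)
After 2 transfers: (0.2975, 0.1875, 0.2100, 0.3050)
P(in Tier 3 after 2 transfers) = 0.2100

0.2100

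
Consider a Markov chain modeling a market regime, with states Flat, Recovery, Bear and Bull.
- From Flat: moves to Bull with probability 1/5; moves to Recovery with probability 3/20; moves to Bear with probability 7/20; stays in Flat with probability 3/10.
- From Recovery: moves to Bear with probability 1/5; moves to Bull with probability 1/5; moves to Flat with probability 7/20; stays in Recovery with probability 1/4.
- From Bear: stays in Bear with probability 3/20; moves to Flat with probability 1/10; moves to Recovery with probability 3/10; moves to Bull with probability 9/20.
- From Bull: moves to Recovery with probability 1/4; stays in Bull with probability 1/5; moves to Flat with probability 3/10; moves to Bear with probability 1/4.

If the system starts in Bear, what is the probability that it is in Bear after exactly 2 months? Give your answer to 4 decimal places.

Propagate the distribution vector 2 months from Bear.
After 0 months: (0.0000, 0.0000, 1.0000, 0.0000)
After 1 month: (0.1000, 0.3000, 0.1500, 0.4500)
After 2 months: (0.2850, 0.2475, 0.2300, 0.2375)
P(in Bear after 2 months) = 0.2300

0.2300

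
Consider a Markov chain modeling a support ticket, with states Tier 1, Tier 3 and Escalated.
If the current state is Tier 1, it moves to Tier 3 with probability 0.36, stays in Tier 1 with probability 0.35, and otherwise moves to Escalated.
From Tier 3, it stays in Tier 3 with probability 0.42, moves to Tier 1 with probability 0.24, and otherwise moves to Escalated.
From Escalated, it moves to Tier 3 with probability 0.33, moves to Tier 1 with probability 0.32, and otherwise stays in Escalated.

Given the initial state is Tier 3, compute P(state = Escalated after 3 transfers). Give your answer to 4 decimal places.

0.3286

Propagate the distribution vector 3 transfers from Tier 3.
After 0 transfers: (0.0000, 1.0000, 0.0000)
After 1 transfer: (0.2400, 0.4200, 0.3400)
After 2 transfers: (0.2936, 0.3750, 0.3314)
After 3 transfers: (0.2988, 0.3726, 0.3286)
P(in Escalated after 3 transfers) = 0.3286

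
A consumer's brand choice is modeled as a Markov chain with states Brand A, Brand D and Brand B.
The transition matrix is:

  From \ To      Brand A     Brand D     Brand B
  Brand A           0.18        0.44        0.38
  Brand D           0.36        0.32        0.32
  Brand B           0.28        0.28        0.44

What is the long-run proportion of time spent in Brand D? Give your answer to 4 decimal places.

0.3382

Let the stationary distribution be π with π = πP and π_1 + π_2 + π_3 = 1.
π_1 = 0.18·π_1 + 0.36·π_2 + 0.28·π_3
π_2 = 0.44·π_1 + 0.32·π_2 + 0.28·π_3
Solving with the normalization constraint gives π = (0.2791, 0.3382, 0.3827).
So the stationary probability of Brand D is 0.3382.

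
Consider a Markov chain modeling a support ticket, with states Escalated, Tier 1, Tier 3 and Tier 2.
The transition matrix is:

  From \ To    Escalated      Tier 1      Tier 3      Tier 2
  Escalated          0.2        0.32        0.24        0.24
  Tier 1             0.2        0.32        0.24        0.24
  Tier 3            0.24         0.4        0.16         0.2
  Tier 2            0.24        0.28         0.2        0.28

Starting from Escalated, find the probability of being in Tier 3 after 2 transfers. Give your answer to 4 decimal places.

0.2112

Propagate the distribution vector 2 transfers from Escalated.
After 0 transfers: (1.0000, 0.0000, 0.0000, 0.0000)
After 1 transfer: (0.2000, 0.3200, 0.2400, 0.2400)
After 2 transfers: (0.2192, 0.3296, 0.2112, 0.2400)
P(in Tier 3 after 2 transfers) = 0.2112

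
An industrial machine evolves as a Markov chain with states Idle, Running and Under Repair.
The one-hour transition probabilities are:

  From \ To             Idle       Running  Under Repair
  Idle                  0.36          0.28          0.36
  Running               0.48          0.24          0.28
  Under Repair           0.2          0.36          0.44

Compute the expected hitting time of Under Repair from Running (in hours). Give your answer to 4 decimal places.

3.1818

Let t(s) be the expected number of hours to first reach Under Repair from state s, with t(Under Repair) = 0. Conditioning on the first hour:
t(Idle) = 1 + 0.36·t(Idle) + 0.28·t(Running)
t(Running) = 1 + 0.48·t(Idle) + 0.24·t(Running)
Solving: t(Idle) = 2.9545, t(Running) = 3.1818.
Expected hours from Running to Under Repair: 3.1818.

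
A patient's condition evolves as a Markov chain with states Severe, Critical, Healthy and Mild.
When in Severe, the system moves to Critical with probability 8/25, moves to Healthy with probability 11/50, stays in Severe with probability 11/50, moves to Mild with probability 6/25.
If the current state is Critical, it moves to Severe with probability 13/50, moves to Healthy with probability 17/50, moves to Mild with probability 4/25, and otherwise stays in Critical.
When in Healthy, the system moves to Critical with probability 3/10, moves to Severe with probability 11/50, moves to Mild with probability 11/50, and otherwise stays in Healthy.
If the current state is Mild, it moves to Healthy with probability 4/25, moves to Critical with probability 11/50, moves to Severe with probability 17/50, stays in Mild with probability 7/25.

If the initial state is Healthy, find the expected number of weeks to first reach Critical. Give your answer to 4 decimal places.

Let t(s) be the expected number of weeks to first reach Critical from state s, with t(Critical) = 0. Conditioning on the first week:
t(Severe) = 1 + 0.22·t(Severe) + 0.22·t(Healthy) + 0.24·t(Mild)
t(Healthy) = 1 + 0.22·t(Severe) + 0.26·t(Healthy) + 0.22·t(Mild)
t(Mild) = 1 + 0.34·t(Severe) + 0.16·t(Healthy) + 0.28·t(Mild)
Solving: t(Severe) = 3.4344, t(Healthy) = 3.4986, t(Mild) = 3.7882.
Expected weeks from Healthy to Critical: 3.4986.

3.4986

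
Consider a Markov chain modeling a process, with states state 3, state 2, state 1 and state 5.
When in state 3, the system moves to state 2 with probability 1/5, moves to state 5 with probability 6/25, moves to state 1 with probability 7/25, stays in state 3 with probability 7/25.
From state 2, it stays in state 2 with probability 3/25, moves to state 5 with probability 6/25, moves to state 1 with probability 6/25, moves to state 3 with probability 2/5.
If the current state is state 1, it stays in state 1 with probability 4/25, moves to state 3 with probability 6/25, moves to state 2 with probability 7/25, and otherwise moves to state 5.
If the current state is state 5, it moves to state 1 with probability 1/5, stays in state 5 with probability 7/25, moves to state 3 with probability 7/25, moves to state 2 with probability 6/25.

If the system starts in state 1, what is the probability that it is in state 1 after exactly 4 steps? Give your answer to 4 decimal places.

0.2232

Propagate the distribution vector 4 steps from state 1.
After 0 steps: (0.0000, 0.0000, 1.0000, 0.0000)
After 1 step: (0.2400, 0.2800, 0.1600, 0.3200)
After 2 steps: (0.3072, 0.2032, 0.2240, 0.2656)
After 3 steps: (0.2954, 0.2123, 0.2237, 0.2685)
After 4 steps: (0.2965, 0.2117, 0.2232, 0.2686)
P(in state 1 after 4 steps) = 0.2232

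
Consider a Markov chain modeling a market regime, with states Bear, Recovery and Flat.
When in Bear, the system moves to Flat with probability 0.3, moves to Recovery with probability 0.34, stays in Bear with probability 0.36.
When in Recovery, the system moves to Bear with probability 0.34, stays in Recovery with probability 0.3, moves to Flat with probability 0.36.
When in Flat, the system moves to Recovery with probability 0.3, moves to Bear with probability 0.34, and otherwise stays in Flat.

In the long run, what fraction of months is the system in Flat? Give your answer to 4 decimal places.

Let the stationary distribution be π with π = πP and π_1 + π_2 + π_3 = 1.
π_1 = 0.36·π_1 + 0.34·π_2 + 0.34·π_3
π_2 = 0.34·π_1 + 0.3·π_2 + 0.3·π_3
Solving with the normalization constraint gives π = (0.3469, 0.3139, 0.3392).
So the stationary probability of Flat is 0.3392.

0.3392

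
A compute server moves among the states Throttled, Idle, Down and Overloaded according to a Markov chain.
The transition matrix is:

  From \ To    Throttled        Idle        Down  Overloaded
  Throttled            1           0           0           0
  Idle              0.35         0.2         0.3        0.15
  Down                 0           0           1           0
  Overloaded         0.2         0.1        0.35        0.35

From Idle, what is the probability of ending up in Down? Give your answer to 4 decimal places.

0.4901

Let h(s) be the probability of absorption at Down starting from transient state s. Then h(Down) = 1 and h(Throttled) = 0. By first-step analysis:
h(Idle) = 0.35·0 + 0.2·h(Idle) + 0.3·1 + 0.15·h(Overloaded)
h(Overloaded) = 0.2·0 + 0.1·h(Idle) + 0.35·1 + 0.35·h(Overloaded)
Solving: h(Idle) = 0.4901, h(Overloaded) = 0.6139.
Starting from Idle, the probability is 0.4901.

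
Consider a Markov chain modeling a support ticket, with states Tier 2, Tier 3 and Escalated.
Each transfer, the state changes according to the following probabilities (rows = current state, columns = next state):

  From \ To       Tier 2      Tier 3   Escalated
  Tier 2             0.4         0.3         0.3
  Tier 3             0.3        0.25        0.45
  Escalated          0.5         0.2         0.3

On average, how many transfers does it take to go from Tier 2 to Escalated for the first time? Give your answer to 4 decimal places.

Let t(s) be the expected number of transfers to first reach Escalated from state s, with t(Escalated) = 0. Conditioning on the first transfer:
t(Tier 2) = 1 + 0.4·t(Tier 2) + 0.3·t(Tier 3)
t(Tier 3) = 1 + 0.3·t(Tier 2) + 0.25·t(Tier 3)
Solving: t(Tier 2) = 2.9167, t(Tier 3) = 2.5000.
Expected transfers from Tier 2 to Escalated: 2.9167.

2.9167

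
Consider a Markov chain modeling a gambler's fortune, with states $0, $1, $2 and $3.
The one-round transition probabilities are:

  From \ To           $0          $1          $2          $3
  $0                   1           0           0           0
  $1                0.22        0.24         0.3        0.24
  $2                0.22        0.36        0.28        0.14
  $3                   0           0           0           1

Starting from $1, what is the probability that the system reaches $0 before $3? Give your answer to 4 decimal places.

Let h(s) be the probability of absorption at $0 starting from transient state s. Then h($0) = 1 and h($3) = 0. By first-step analysis:
h($1) = 0.22·1 + 0.24·h($1) + 0.3·h($2) + 0.24·0
h($2) = 0.22·1 + 0.36·h($1) + 0.28·h($2) + 0.14·0
Solving: h($1) = 0.5109, h($2) = 0.5610.
Starting from $1, the probability is 0.5109.

0.5109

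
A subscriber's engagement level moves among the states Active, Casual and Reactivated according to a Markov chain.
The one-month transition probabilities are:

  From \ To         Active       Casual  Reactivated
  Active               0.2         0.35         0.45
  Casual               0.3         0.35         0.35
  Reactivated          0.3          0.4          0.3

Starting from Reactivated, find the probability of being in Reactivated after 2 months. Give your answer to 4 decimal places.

0.3650

Sum over the intermediate state after 1 month:
P = P(Reactivated→Active)·P(Active→Reactivated) + P(Reactivated→Casual)·P(Casual→Reactivated) + P(Reactivated→Reactivated)·P(Reactivated→Reactivated)
  = 0.3×0.45 + 0.4×0.35 + 0.3×0.3
  = 0.1350 + 0.1400 + 0.0900 = 0.3650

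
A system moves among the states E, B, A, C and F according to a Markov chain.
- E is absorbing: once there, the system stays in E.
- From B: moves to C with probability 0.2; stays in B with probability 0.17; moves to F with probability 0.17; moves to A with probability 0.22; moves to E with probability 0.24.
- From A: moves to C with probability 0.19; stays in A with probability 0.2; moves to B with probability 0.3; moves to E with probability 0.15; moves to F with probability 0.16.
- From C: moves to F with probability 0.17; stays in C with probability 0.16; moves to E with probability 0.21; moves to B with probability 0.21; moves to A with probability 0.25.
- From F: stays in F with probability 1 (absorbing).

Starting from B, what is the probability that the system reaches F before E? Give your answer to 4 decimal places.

Let h(s) be the probability of absorption at F starting from transient state s. Then h(F) = 1 and h(E) = 0. By first-step analysis:
h(B) = 0.24·0 + 0.17·h(B) + 0.22·h(A) + 0.2·h(C) + 0.17·1
h(A) = 0.15·0 + 0.3·h(B) + 0.2·h(A) + 0.19·h(C) + 0.16·1
h(C) = 0.21·0 + 0.21·h(B) + 0.25·h(A) + 0.16·h(C) + 0.17·1
Solving: h(B) = 0.4390, h(A) = 0.4721, h(C) = 0.4527.
Starting from B, the probability is 0.4390.

0.4390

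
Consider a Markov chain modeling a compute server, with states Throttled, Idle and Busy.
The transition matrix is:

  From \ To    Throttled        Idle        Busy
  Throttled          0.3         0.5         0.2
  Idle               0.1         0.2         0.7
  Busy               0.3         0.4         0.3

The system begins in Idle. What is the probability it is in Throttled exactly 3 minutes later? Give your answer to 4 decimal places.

Propagate the distribution vector 3 minutes from Idle.
After 0 minutes: (0.0000, 1.0000, 0.0000)
After 1 minute: (0.1000, 0.2000, 0.7000)
After 2 minutes: (0.2600, 0.3700, 0.3700)
After 3 minutes: (0.2260, 0.3520, 0.4220)
P(in Throttled after 3 minutes) = 0.2260

0.2260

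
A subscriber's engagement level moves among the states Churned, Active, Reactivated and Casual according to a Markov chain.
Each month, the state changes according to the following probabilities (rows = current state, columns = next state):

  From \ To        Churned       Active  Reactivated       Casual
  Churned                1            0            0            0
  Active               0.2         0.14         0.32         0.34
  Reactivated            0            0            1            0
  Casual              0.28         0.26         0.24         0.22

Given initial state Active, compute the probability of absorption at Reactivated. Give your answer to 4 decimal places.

Let h(s) be the probability of absorption at Reactivated starting from transient state s. Then h(Reactivated) = 1 and h(Churned) = 0. By first-step analysis:
h(Active) = 0.2·0 + 0.14·h(Active) + 0.32·1 + 0.34·h(Casual)
h(Casual) = 0.28·0 + 0.26·h(Active) + 0.24·1 + 0.22·h(Casual)
Solving: h(Active) = 0.5687, h(Casual) = 0.4973.
Starting from Active, the probability is 0.5687.

0.5687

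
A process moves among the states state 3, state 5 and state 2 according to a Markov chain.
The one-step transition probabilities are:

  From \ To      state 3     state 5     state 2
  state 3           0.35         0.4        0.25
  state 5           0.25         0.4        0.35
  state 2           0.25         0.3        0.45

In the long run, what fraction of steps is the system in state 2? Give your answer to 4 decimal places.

Let the stationary distribution be π with π = πP and π_1 + π_2 + π_3 = 1.
π_1 = 0.35·π_1 + 0.25·π_2 + 0.25·π_3
π_2 = 0.4·π_1 + 0.4·π_2 + 0.3·π_3
Solving with the normalization constraint gives π = (0.2778, 0.3642, 0.3580).
So the stationary probability of state 2 is 0.3580.

0.3580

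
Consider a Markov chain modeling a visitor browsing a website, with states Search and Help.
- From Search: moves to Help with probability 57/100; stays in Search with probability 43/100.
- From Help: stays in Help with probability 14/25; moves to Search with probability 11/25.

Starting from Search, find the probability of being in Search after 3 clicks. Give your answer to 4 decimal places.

0.4356

Propagate the distribution vector 3 clicks from Search.
After 0 clicks: (1.0000, 0.0000)
After 1 click: (0.4300, 0.5700)
After 2 clicks: (0.4357, 0.5643)
After 3 clicks: (0.4356, 0.5644)
P(in Search after 3 clicks) = 0.4356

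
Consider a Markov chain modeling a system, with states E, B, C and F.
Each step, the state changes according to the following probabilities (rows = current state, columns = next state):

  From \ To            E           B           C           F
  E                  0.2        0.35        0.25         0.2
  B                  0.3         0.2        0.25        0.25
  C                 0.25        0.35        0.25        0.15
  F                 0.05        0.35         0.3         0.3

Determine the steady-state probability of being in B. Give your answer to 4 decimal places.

Let the stationary distribution be π with π = πP and π_1 + π_2 + π_3 + π_4 = 1.
π_1 = 0.2·π_1 + 0.3·π_2 + 0.25·π_3 + 0.05·π_4
π_2 = 0.35·π_1 + 0.2·π_2 + 0.35·π_3 + 0.35·π_4
π_3 = 0.25·π_1 + 0.25·π_2 + 0.25·π_3 + 0.3·π_4
Solving with the normalization constraint gives π = (0.2098, 0.3043, 0.2612, 0.2246).
So the stationary probability of B is 0.3043.

0.3043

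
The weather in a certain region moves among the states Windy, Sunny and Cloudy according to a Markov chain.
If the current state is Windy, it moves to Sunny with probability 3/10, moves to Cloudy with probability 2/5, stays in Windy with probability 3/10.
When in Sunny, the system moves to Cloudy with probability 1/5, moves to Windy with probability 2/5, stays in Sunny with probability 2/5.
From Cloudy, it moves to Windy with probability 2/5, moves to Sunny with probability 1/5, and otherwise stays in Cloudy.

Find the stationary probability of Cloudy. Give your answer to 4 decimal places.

Let the stationary distribution be π with π = πP and π_1 + π_2 + π_3 = 1.
π_1 = 0.3·π_1 + 0.4·π_2 + 0.4·π_3
π_2 = 0.3·π_1 + 0.4·π_2 + 0.2·π_3
Solving with the normalization constraint gives π = (0.3636, 0.2955, 0.3409).
So the stationary probability of Cloudy is 0.3409.

0.3409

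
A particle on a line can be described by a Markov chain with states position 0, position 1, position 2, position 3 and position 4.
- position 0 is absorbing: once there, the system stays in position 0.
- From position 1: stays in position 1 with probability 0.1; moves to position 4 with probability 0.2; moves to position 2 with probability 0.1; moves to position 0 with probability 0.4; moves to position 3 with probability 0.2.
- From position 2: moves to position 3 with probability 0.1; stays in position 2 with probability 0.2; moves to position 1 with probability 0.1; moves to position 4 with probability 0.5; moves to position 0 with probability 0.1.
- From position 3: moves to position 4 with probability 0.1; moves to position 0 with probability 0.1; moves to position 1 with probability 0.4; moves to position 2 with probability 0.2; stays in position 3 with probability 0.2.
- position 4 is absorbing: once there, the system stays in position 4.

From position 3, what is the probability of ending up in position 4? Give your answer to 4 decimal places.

0.5209

Let h(s) be the probability of absorption at position 4 starting from transient state s. Then h(position 4) = 1 and h(position 0) = 0. By first-step analysis:
h(position 1) = 0.4·0 + 0.1·h(position 1) + 0.1·h(position 2) + 0.2·h(position 3) + 0.2·1
h(position 2) = 0.1·0 + 0.1·h(position 1) + 0.2·h(position 2) + 0.1·h(position 3) + 0.5·1
h(position 3) = 0.1·0 + 0.4·h(position 1) + 0.2·h(position 2) + 0.2·h(position 3) + 0.1·1
Solving: h(position 1) = 0.4205, h(position 2) = 0.7427, h(position 3) = 0.5209.
Starting from position 3, the probability is 0.5209.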